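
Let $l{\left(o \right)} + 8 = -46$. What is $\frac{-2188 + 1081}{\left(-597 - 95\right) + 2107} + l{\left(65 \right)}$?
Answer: $- \frac{77517}{1415} \approx -54.782$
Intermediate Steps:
$l{\left(o \right)} = -54$ ($l{\left(o \right)} = -8 - 46 = -54$)
$\frac{-2188 + 1081}{\left(-597 - 95\right) + 2107} + l{\left(65 \right)} = \frac{-2188 + 1081}{\left(-597 - 95\right) + 2107} - 54 = - \frac{1107}{-692 + 2107} - 54 = - \frac{1107}{1415} - 54 = - \frac{77517}{1415}$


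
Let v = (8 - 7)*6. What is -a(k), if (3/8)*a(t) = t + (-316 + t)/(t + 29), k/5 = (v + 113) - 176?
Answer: 72359/96 ≈ 753.74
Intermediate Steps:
v = 6 (v = 1*6 = 6)
k = -285 (k = 5*((6 + 113) - 176) = 5*(119 - 176) = 5*(-57) = -285)
a(t) = 8*t/3 + 8*(-316 + t)/(3*(29 + t)) (a(t) = 8*(t + (-316 + t)/(t + 29))/3 = 8*(t + (-316 + t)/(29 + t))/3 = 8*t/3 + 8*(-316 + t)/(3*(29 + t)))
-a(k) = -8*(-316 + (-285)² + 30*(-285))/(3*(29 - 285)) = -8*(-316 + 81225 - 8550)/(3*(-256)) = -8*(-1)*72359/(3*256) = -1*(-72359/96) = 72359/96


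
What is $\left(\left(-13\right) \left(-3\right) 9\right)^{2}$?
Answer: $123201$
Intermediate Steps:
$\left(\left(-13\right) \left(-3\right) 9\right)^{2} = \left(39 \cdot 9\right)^{2} = 351^{2} = 123201$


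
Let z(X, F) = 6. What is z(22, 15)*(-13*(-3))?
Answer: 234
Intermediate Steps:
z(22, 15)*(-13*(-3)) = 6*(-13*(-3)) = 6*39 = 234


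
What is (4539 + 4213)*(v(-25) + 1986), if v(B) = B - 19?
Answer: 16996384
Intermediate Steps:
v(B) = -19 + B
(4539 + 4213)*(v(-25) + 1986) = (4539 + 4213)*((-19 - 25) + 1986) = 8752*(-44 + 1986) = 8752*1942 = 16996384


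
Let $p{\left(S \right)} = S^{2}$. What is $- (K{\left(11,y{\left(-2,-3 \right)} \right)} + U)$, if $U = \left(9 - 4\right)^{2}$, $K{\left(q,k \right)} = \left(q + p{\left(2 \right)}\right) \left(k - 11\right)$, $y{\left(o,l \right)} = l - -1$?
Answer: $170$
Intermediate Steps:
$y{\left(o,l \right)} = 1 + l$ ($y{\left(o,l \right)} = l + 1 = 1 + l$)
$K{\left(q,k \right)} = \left(-11 + k\right) \left(4 + q\right)$ ($K{\left(q,k \right)} = \left(q + 2^{2}\right) \left(k - 11\right) = \left(q + 4\right) \left(-11 + k\right) = \left(4 + q\right) \left(-11 + k\right) = \left(-11 + k\right) \left(4 + q\right)$)
$U = 25$ ($U = 5^{2} = 25$)
$- (K{\left(11,y{\left(-2,-3 \right)} \right)} + U) = - (\left(-44 - 121 + 4 \left(1 - 3\right) + \left(1 - 3\right) 11\right) + 25) = - (\left(-44 - 121 + 4 \left(-2\right) - 22\right) + 25) = - (\left(-44 - 121 - 8 - 22\right) + 25) = - (-195 + 25) = \left(-1\right) \left(-170\right) = 170$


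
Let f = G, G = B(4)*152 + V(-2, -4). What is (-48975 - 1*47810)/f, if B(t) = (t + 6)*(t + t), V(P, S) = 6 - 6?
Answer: -19357/2432 ≈ -7.9593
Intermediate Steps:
V(P, S) = 0
B(t) = 2*t*(6 + t) (B(t) = (6 + t)*(2*t) = 2*t*(6 + t))
G = 12160 (G = (2*4*(6 + 4))*152 + 0 = (2*4*10)*152 + 0 = 80*152 + 0 = 12160 + 0 = 12160)
f = 12160
(-48975 - 1*47810)/f = (-48975 - 1*47810)/12160 = (-48975 - 47810)*(1/12160) = -96785*1/12160 = -19357/2432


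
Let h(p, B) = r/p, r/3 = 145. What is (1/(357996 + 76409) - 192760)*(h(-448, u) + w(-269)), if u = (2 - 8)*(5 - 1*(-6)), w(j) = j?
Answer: 10127606840565653/194613440 ≈ 5.2040e+7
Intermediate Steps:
r = 435 (r = 3*145 = 435)
u = -66 (u = -6*(5 + 6) = -6*11 = -66)
h(p, B) = 435/p
(1/(357996 + 76409) - 192760)*(h(-448, u) + w(-269)) = (1/(357996 + 76409) - 192760)*(435/(-448) - 269) = (1/434405 - 192760)*(435*(-1/448) - 269) = (1/434405 - 192760)*(-435/448 - 269) = -83735907799/434405*(-120947/448) = 10127606840565653/194613440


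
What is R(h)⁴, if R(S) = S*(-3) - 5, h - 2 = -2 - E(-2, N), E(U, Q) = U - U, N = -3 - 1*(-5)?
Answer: 625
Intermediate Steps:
N = 2 (N = -3 + 5 = 2)
E(U, Q) = 0
h = 0 (h = 2 + (-2 - 1*0) = 2 + (-2 + 0) = 2 - 2 = 0)
R(S) = -5 - 3*S (R(S) = -3*S - 5 = -5 - 3*S)
R(h)⁴ = (-5 - 3*0)⁴ = (-5 + 0)⁴ = (-5)⁴ = 625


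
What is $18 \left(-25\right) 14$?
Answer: $-6300$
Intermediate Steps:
$18 \left(-25\right) 14 = \left(-450\right) 14 = -6300$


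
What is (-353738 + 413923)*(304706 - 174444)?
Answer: 7839818470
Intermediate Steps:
(-353738 + 413923)*(304706 - 174444) = 60185*130262 = 7839818470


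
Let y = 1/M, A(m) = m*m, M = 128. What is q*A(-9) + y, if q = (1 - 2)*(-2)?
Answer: 20737/128 ≈ 162.01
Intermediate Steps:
A(m) = m**2
q = 2 (q = -1*(-2) = 2)
y = 1/128 ≈ 0.0078125
q*A(-9) + y = 2*(-9)**2 + 1/128 = 2*81 + 1/128 = 162 + 1/128 = 20737/128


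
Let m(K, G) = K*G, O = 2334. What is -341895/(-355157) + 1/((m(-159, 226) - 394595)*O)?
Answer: 80288570347/83402938938 ≈ 0.96266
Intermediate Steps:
m(K, G) = G*K
-341895/(-355157) + 1/((m(-159, 226) - 394595)*O) = -341895/(-355157) + 1/((226*(-159) - 394595)*2334) = -341895*(-1/355157) + (1/2334)/(-35934 - 394595) = 341895/355157 + (1/2334)/(-430529) = 341895/355157 - 1/430529*1/2334 = 341895/355157 - 1/1004854686 = 80288570347/83402938938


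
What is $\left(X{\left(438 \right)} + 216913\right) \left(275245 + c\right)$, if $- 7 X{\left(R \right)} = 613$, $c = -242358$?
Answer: $\frac{49915165086}{7} \approx 7.1307 \cdot 10^{9}$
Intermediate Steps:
$X{\left(R \right)} = - \frac{613}{7}$ ($X{\left(R \right)} = \left(- \frac{1}{7}\right) 613 = - \frac{613}{7}$)
$\left(X{\left(438 \right)} + 216913\right) \left(275245 + c\right) = \left(- \frac{613}{7} + 216913\right) \left(275245 - 242358\right) = \frac{1517778}{7} \cdot 32887 = \frac{49915165086}{7}$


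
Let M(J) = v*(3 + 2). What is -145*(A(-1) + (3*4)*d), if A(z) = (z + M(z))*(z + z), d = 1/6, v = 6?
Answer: 8120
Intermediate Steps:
d = 1/6 ≈ 0.16667
M(J) = 30 (M(J) = 6*(3 + 2) = 6*5 = 30)
A(z) = 2*z*(30 + z) (A(z) = (z + 30)*(z + z) = (30 + z)*(2*z) = 2*z*(30 + z))
-145*(A(-1) + (3*4)*d) = -145*(2*(-1)*(30 - 1) + (3*4)*(1/6)) = -145*(2*(-1)*29 + 12*(1/6)) = -145*(-58 + 2) = -145*(-56) = 8120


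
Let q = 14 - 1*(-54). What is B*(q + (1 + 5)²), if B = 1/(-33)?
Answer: -104/33 ≈ -3.1515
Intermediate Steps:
q = 68 (q = 14 + 54 = 68)
B = -1/33 ≈ -0.030303
B*(q + (1 + 5)²) = -(68 + (1 + 5)²)/33 = -(68 + 6²)/33 = -(68 + 36)/33 = -1/33*104 = -104/33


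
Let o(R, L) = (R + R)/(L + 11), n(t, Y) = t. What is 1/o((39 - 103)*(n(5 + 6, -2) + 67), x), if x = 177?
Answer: -47/2496 ≈ -0.018830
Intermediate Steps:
o(R, L) = 2*R/(11 + L) (o(R, L) = (2*R)/(11 + L) = 2*R/(11 + L))
1/o((39 - 103)*(n(5 + 6, -2) + 67), x) = 1/(2*((39 - 103)*((5 + 6) + 67))/(11 + 177)) = 1/(2*(-64*(11 + 67))/188) = 1/(2*(-64*78)*(1/188)) = 1/(2*(-4992)*(1/188)) = 1/(-2496/47) = -47/2496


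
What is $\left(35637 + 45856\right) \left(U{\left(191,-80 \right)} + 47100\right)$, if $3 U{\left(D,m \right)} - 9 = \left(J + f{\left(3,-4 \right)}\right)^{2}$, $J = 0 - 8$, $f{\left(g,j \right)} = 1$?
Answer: $\frac{11519687494}{3} \approx 3.8399 \cdot 10^{9}$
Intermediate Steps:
$J = -8$ ($J = 0 - 8 = -8$)
$U{\left(D,m \right)} = \frac{58}{3}$ ($U{\left(D,m \right)} = 3 + \frac{\left(-8 + 1\right)^{2}}{3} = 3 + \frac{\left(-7\right)^{2}}{3} = 3 + \frac{1}{3} \cdot 49 = 3 + \frac{49}{3} = \frac{58}{3}$)
$\left(35637 + 45856\right) \left(U{\left(191,-80 \right)} + 47100\right) = \left(35637 + 45856\right) \left(\frac{58}{3} + 47100\right) = 81493 \cdot \frac{141358}{3} = \frac{11519687494}{3}$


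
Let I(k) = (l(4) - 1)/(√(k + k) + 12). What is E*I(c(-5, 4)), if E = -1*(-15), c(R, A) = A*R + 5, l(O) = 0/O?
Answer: -30/29 + 5*I*√30/58 ≈ -1.0345 + 0.47217*I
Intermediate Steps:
l(O) = 0
c(R, A) = 5 + A*R
I(k) = -1/(12 + √2*√k) (I(k) = (0 - 1)/(√(k + k) + 12) = -1/(√(2*k) + 12) = -1/(√2*√k + 12) = -1/(12 + √2*√k))
E = 15
E*I(c(-5, 4)) = 15*(-1/(12 + √2*√(5 + 4*(-5)))) = 15*(-1/(12 + √2*√(5 - 20))) = 15*(-1/(12 + √2*√(-15))) = 15*(-1/(12 + √2*(I*√15))) = 15*(-1/(12 + I*√30)) = -15/(12 + I*√30)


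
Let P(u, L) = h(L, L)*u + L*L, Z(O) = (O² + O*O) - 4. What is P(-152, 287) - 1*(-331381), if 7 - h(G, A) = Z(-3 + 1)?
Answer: 413294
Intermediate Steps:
Z(O) = -4 + 2*O² (Z(O) = (O² + O²) - 4 = 2*O² - 4 = -4 + 2*O²)
h(G, A) = 3 (h(G, A) = 7 - (-4 + 2*(-3 + 1)²) = 7 - (-4 + 2*(-2)²) = 7 - (-4 + 2*4) = 7 - (-4 + 8) = 7 - 1*4 = 7 - 4 = 3)
P(u, L) = L² + 3*u (P(u, L) = 3*u + L*L = 3*u + L² = L² + 3*u)
P(-152, 287) - 1*(-331381) = (287² + 3*(-152)) - 1*(-331381) = (82369 - 456) + 331381 = 81913 + 331381 = 413294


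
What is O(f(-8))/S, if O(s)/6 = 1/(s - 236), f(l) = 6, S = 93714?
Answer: -1/3592370 ≈ -2.7837e-7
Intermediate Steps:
O(s) = 6/(-236 + s) (O(s) = 6/(s - 236) = 6/(-236 + s))
O(f(-8))/S = (6/(-236 + 6))/93714 = (6/(-230))*(1/93714) = (6*(-1/230))*(1/93714) = -3/115*1/93714 = -1/3592370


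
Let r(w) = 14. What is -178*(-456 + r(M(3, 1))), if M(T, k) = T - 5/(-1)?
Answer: 78676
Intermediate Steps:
M(T, k) = 5 + T (M(T, k) = T - 5*(-1) = T - 1*(-5) = T + 5 = 5 + T)
-178*(-456 + r(M(3, 1))) = -178*(-456 + 14) = -178*(-442) = 78676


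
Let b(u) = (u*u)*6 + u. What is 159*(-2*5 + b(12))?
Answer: 137694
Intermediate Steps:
b(u) = u + 6*u**2 (b(u) = u**2*6 + u = 6*u**2 + u = u + 6*u**2)
159*(-2*5 + b(12)) = 159*(-2*5 + 12*(1 + 6*12)) = 159*(-10 + 12*(1 + 72)) = 159*(-10 + 12*73) = 159*(-10 + 876) = 159*866 = 137694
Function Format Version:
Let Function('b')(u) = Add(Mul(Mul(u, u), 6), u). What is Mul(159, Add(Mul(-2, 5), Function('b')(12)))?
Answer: 137694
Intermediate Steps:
Function('b')(u) = Add(u, Mul(6, Pow(u, 2))) (Function('b')(u) = Add(Mul(Pow(u, 2), 6), u) = Add(Mul(6, Pow(u, 2)), u) = Add(u, Mul(6, Pow(u, 2))))
Mul(159, Add(Mul(-2, 5), Function('b')(12))) = Mul(159, Add(Mul(-2, 5), Mul(12, Add(1, Mul(6, 12))))) = Mul(159, Add(-10, Mul(12, Add(1, 72)))) = Mul(159, Add(-10, Mul(12, 73))) = Mul(159, Add(-10, 876)) = Mul(159, 866) = 137694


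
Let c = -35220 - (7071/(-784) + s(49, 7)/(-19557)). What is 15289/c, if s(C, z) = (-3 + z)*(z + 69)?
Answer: -234421466832/539878745477 ≈ -0.43421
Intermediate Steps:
s(C, z) = (-3 + z)*(69 + z)
c = -539878745477/15332688 (c = -35220 - (7071/(-784) + (-207 + 7² + 66*7)/(-19557)) = -35220 - (7071*(-1/784) + (-207 + 49 + 462)*(-1/19557)) = -35220 - (-7071/784 + 304*(-1/19557)) = -35220 - (-7071/784 - 304/19557) = -35220 - 1*(-138525883/15332688) = -35220 + 138525883/15332688 = -539878745477/15332688 ≈ -35211.)
15289/c = 15289/(-539878745477/15332688) = 15289*(-15332688/539878745477) = -234421466832/539878745477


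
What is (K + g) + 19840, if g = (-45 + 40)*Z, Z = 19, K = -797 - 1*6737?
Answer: 12211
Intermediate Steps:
K = -7534 (K = -797 - 6737 = -7534)
g = -95 (g = (-45 + 40)*19 = -5*19 = -95)
(K + g) + 19840 = (-7534 - 95) + 19840 = -7629 + 19840 = 12211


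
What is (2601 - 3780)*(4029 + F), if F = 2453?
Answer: -7642278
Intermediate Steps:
(2601 - 3780)*(4029 + F) = (2601 - 3780)*(4029 + 2453) = -1179*6482 = -7642278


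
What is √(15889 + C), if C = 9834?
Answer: √25723 ≈ 160.38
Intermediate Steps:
√(15889 + C) = √(15889 + 9834) = √25723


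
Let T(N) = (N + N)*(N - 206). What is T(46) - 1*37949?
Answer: -52669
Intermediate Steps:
T(N) = 2*N*(-206 + N) (T(N) = (2*N)*(-206 + N) = 2*N*(-206 + N))
T(46) - 1*37949 = 2*46*(-206 + 46) - 1*37949 = 2*46*(-160) - 37949 = -14720 - 37949 = -52669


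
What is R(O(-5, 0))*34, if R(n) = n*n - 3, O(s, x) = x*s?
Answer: -102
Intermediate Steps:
O(s, x) = s*x
R(n) = -3 + n**2 (R(n) = n**2 - 3 = -3 + n**2)
R(O(-5, 0))*34 = (-3 + (-5*0)**2)*34 = (-3 + 0**2)*34 = (-3 + 0)*34 = -3*34 = -102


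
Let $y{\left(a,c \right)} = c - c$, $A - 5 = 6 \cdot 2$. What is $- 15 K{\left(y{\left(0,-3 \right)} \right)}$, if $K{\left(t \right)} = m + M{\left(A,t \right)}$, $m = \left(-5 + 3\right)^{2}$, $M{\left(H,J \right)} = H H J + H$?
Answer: $-315$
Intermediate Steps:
$A = 17$ ($A = 5 + 6 \cdot 2 = 5 + 12 = 17$)
$y{\left(a,c \right)} = 0$
$M{\left(H,J \right)} = H + J H^{2}$ ($M{\left(H,J \right)} = H^{2} J + H = J H^{2} + H = H + J H^{2}$)
$m = 4$ ($m = \left(-2\right)^{2} = 4$)
$K{\left(t \right)} = 21 + 289 t$ ($K{\left(t \right)} = 4 + 17 \left(1 + 17 t\right) = 4 + \left(17 + 289 t\right) = 21 + 289 t$)
$- 15 K{\left(y{\left(0,-3 \right)} \right)} = - 15 \left(21 + 289 \cdot 0\right) = - 15 \left(21 + 0\right) = \left(-15\right) 21 = -315$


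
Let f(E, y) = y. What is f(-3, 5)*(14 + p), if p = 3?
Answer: 85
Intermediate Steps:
f(-3, 5)*(14 + p) = 5*(14 + 3) = 5*17 = 85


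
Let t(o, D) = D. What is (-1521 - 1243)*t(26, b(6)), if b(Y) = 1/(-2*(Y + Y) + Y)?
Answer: 1382/9 ≈ 153.56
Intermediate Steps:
b(Y) = -1/(3*Y) (b(Y) = 1/(-4*Y + Y) = 1/(-3*Y) = -1/(3*Y))
(-1521 - 1243)*t(26, b(6)) = (-1521 - 1243)*(-1/3/6) = -(-2764)/(3*6) = -2764*(-1/18) = 1382/9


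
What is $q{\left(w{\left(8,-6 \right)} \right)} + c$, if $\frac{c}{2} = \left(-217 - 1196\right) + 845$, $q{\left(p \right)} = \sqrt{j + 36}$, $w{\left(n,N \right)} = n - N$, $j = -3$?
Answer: $-1136 + \sqrt{33} \approx -1130.3$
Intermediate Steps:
$q{\left(p \right)} = \sqrt{33}$ ($q{\left(p \right)} = \sqrt{-3 + 36} = \sqrt{33}$)
$c = -1136$ ($c = 2 \left(\left(-217 - 1196\right) + 845\right) = 2 \left(-1413 + 845\right) = 2 \left(-568\right) = -1136$)
$q{\left(w{\left(8,-6 \right)} \right)} + c = \sqrt{33} - 1136 = -1136 + \sqrt{33}$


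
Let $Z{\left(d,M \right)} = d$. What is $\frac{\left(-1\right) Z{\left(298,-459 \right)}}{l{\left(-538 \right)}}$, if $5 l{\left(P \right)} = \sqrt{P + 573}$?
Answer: $- \frac{298 \sqrt{35}}{7} \approx -251.86$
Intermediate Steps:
$l{\left(P \right)} = \frac{\sqrt{573 + P}}{5}$ ($l{\left(P \right)} = \frac{\sqrt{P + 573}}{5} = \frac{\sqrt{573 + P}}{5}$)
$\frac{\left(-1\right) Z{\left(298,-459 \right)}}{l{\left(-538 \right)}} = \frac{\left(-1\right) 298}{\frac{1}{5} \sqrt{573 - 538}} = - \frac{298}{\frac{1}{5} \sqrt{35}} = - 298 \frac{\sqrt{35}}{7} = - \frac{298 \sqrt{35}}{7}$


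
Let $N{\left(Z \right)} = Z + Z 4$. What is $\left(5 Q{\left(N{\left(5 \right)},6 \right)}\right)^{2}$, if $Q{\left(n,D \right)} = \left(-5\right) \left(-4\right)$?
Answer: $10000$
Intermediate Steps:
$N{\left(Z \right)} = 5 Z$ ($N{\left(Z \right)} = Z + 4 Z = 5 Z$)
$Q{\left(n,D \right)} = 20$
$\left(5 Q{\left(N{\left(5 \right)},6 \right)}\right)^{2} = \left(5 \cdot 20\right)^{2} = 100^{2} = 10000$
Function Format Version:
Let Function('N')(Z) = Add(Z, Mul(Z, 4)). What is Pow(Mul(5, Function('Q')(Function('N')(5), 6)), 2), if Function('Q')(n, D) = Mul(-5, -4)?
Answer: 10000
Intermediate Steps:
Function('N')(Z) = Mul(5, Z) (Function('N')(Z) = Add(Z, Mul(4, Z)) = Mul(5, Z))
Function('Q')(n, D) = 20
Pow(Mul(5, Function('Q')(Function('N')(5), 6)), 2) = Pow(Mul(5, 20), 2) = Pow(100, 2) = 10000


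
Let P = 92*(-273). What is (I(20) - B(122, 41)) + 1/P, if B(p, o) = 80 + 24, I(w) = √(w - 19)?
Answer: -2586949/25116 ≈ -103.00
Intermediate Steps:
P = -25116
I(w) = √(-19 + w)
B(p, o) = 104
(I(20) - B(122, 41)) + 1/P = (√(-19 + 20) - 1*104) + 1/(-25116) = (√1 - 104) - 1/25116 = (1 - 104) - 1/25116 = -103 - 1/25116 = -2586949/25116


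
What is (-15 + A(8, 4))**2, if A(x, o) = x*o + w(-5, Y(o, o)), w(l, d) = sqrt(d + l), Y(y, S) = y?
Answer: (17 + I)**2 ≈ 288.0 + 34.0*I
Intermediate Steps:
A(x, o) = sqrt(-5 + o) + o*x (A(x, o) = x*o + sqrt(o - 5) = o*x + sqrt(-5 + o) = sqrt(-5 + o) + o*x)
(-15 + A(8, 4))**2 = (-15 + (sqrt(-5 + 4) + 4*8))**2 = (-15 + (sqrt(-1) + 32))**2 = (-15 + (I + 32))**2 = (-15 + (32 + I))**2 = (17 + I)**2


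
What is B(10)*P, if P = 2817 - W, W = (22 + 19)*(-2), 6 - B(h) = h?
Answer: -11596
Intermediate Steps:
B(h) = 6 - h
W = -82 (W = 41*(-2) = -82)
P = 2899 (P = 2817 - 1*(-82) = 2817 + 82 = 2899)
B(10)*P = (6 - 1*10)*2899 = (6 - 10)*2899 = -4*2899 = -11596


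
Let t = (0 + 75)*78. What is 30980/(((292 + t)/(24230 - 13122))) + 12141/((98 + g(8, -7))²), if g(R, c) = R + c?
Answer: 187380662659/3344319 ≈ 56030.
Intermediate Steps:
t = 5850 (t = 75*78 = 5850)
30980/(((292 + t)/(24230 - 13122))) + 12141/((98 + g(8, -7))²) = 30980/(((292 + 5850)/(24230 - 13122))) + 12141/((98 + (8 - 7))²) = 30980/((6142/11108)) + 12141/((98 + 1)²) = 30980/((6142*(1/11108))) + 12141/(99²) = 30980/(3071/5554) + 12141/9801 = 30980*(5554/3071) + 12141*(1/9801) = 172062920/3071 + 1349/1089 = 187380662659/3344319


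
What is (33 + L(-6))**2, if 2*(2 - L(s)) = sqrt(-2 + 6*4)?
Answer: (70 - sqrt(22))**2/4 ≈ 1066.3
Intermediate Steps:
L(s) = 2 - sqrt(22)/2 (L(s) = 2 - sqrt(-2 + 6*4)/2 = 2 - sqrt(-2 + 24)/2 = 2 - sqrt(22)/2)
(33 + L(-6))**2 = (33 + (2 - sqrt(22)/2))**2 = (35 - sqrt(22)/2)**2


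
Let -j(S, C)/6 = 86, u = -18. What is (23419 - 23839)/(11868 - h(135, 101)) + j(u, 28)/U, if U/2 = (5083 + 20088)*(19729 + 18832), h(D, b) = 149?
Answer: -407662974522/11374683252389 ≈ -0.035839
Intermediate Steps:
j(S, C) = -516 (j(S, C) = -6*86 = -516)
U = 1941237862 (U = 2*((5083 + 20088)*(19729 + 18832)) = 2*(25171*38561) = 2*970618931 = 1941237862)
(23419 - 23839)/(11868 - h(135, 101)) + j(u, 28)/U = (23419 - 23839)/(11868 - 1*149) - 516/1941237862 = -420/(11868 - 149) - 516*1/1941237862 = -420/11719 - 258/970618931 = -407662974522/11374683252389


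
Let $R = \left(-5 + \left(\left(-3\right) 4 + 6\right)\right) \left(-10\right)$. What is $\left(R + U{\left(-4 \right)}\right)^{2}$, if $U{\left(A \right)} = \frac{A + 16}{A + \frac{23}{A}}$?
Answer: $\frac{1999396}{169} \approx 11831.0$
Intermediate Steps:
$U{\left(A \right)} = \frac{16 + A}{A + \frac{23}{A}}$
$R = 110$ ($R = \left(-5 + \left(-12 + 6\right)\right) \left(-10\right) = \left(-5 - 6\right) \left(-10\right) = \left(-11\right) \left(-10\right) = 110$)
$\left(R + U{\left(-4 \right)}\right)^{2} = \left(110 - \frac{4 \left(16 - 4\right)}{23 + \left(-4\right)^{2}}\right)^{2} = \left(110 - 4 \frac{1}{23 + 16} \cdot 12\right)^{2} = \left(110 - 4 \cdot \frac{1}{39} \cdot 12\right)^{2} = \left(110 - \frac{4}{39} \cdot 12\right)^{2} = \left(110 - \frac{16}{13}\right)^{2} = \left(\frac{1414}{13}\right)^{2} = \frac{1999396}{169}$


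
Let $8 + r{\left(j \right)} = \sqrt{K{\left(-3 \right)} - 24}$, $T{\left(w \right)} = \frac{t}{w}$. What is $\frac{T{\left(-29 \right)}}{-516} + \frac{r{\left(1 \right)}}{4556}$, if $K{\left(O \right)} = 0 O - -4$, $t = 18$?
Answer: $- \frac{1571}{2840666} + \frac{i \sqrt{5}}{2278} \approx -0.00055304 + 0.00098159 i$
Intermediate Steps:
$K{\left(O \right)} = 4$ ($K{\left(O \right)} = 0 + 4 = 4$)
$T{\left(w \right)} = \frac{18}{w}$
$r{\left(j \right)} = -8 + 2 i \sqrt{5}$ ($r{\left(j \right)} = -8 + \sqrt{4 - 24} = -8 + \sqrt{-20} = -8 + 2 i \sqrt{5}$)
$\frac{T{\left(-29 \right)}}{-516} + \frac{r{\left(1 \right)}}{4556} = \frac{18 \frac{1}{-29}}{-516} + \frac{-8 + 2 i \sqrt{5}}{4556} = 18 \left(- \frac{1}{29}\right) \left(- \frac{1}{516}\right) + \left(-8 + 2 i \sqrt{5}\right) \frac{1}{4556} = \left(- \frac{18}{29}\right) \left(- \frac{1}{516}\right) - \left(\frac{2}{1139} - \frac{i \sqrt{5}}{2278}\right) = \frac{3}{2494} - \left(\frac{2}{1139} - \frac{i \sqrt{5}}{2278}\right) = - \frac{1571}{2840666} + \frac{i \sqrt{5}}{2278}$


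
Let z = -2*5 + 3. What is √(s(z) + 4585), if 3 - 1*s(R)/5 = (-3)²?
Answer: √4555 ≈ 67.491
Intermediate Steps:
z = -7 (z = -10 + 3 = -7)
s(R) = -30 (s(R) = 15 - 5*(-3)² = 15 - 5*9 = 15 - 45 = -30)
√(s(z) + 4585) = √(-30 + 4585) = √4555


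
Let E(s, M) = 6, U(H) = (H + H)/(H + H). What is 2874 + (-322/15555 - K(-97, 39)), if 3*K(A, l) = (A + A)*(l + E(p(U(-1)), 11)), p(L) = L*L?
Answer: 89969798/15555 ≈ 5784.0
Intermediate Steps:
U(H) = 1 (U(H) = (2*H)/((2*H)) = (2*H)*(1/(2*H)) = 1)
p(L) = L**2
K(A, l) = 2*A*(6 + l)/3 (K(A, l) = ((A + A)*(l + 6))/3 = ((2*A)*(6 + l))/3 = (2*A*(6 + l))/3 = 2*A*(6 + l)/3)
2874 + (-322/15555 - K(-97, 39)) = 2874 + (-322/15555 - 2*(-97)*(6 + 39)/3) = 2874 + (-322*1/15555 - 2*(-97)*45/3) = 2874 + (-322/15555 - 1*(-2910)) = 2874 + (-322/15555 + 2910) = 2874 + 45264728/15555 = 89969798/15555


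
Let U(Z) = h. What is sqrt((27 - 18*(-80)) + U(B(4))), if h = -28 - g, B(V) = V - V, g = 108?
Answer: 11*sqrt(11) ≈ 36.483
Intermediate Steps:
B(V) = 0
h = -136 (h = -28 - 1*108 = -28 - 108 = -136)
U(Z) = -136
sqrt((27 - 18*(-80)) + U(B(4))) = sqrt((27 - 18*(-80)) - 136) = sqrt((27 + 1440) - 136) = sqrt(1467 - 136) = sqrt(1331) = 11*sqrt(11)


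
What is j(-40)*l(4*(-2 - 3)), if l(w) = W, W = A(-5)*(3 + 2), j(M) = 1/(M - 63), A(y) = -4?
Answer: 20/103 ≈ 0.19417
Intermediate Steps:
j(M) = 1/(-63 + M)
W = -20 (W = -4*(3 + 2) = -4*5 = -20)
l(w) = -20
j(-40)*l(4*(-2 - 3)) = -20/(-63 - 40) = -20/(-103) = -1/103*(-20) = 20/103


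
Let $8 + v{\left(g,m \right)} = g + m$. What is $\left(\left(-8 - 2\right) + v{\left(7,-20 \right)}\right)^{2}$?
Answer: $961$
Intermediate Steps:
$v{\left(g,m \right)} = -8 + g + m$ ($v{\left(g,m \right)} = -8 + \left(g + m\right) = -8 + g + m$)
$\left(\left(-8 - 2\right) + v{\left(7,-20 \right)}\right)^{2} = \left(\left(-8 - 2\right) - 21\right)^{2} = \left(-10 - 21\right)^{2} = \left(-31\right)^{2} = 961$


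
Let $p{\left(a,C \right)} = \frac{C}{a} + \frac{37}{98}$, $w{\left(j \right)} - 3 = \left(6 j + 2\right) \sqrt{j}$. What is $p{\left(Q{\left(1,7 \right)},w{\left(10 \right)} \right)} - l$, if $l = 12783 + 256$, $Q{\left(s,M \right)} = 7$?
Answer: $- \frac{1277743}{98} + \frac{62 \sqrt{10}}{7} \approx -13010.0$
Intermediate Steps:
$l = 13039$
$w{\left(j \right)} = 3 + \sqrt{j} \left(2 + 6 j\right)$ ($w{\left(j \right)} = 3 + \left(6 j + 2\right) \sqrt{j} = 3 + \left(2 + 6 j\right) \sqrt{j} = 3 + \sqrt{j} \left(2 + 6 j\right)$)
$p{\left(a,C \right)} = \frac{37}{98} + \frac{C}{a}$ ($p{\left(a,C \right)} = \frac{C}{a} + 37 \cdot \frac{1}{98} = \frac{C}{a} + \frac{37}{98} = \frac{37}{98} + \frac{C}{a}$)
$p{\left(Q{\left(1,7 \right)},w{\left(10 \right)} \right)} - l = \left(\frac{37}{98} + \frac{3 + 2 \sqrt{10} + 6 \cdot 10^{\frac{3}{2}}}{7}\right) - 13039 = \left(\frac{37}{98} + \left(3 + 2 \sqrt{10} + 6 \cdot 10 \sqrt{10}\right) \frac{1}{7}\right) - 13039 = \left(\frac{37}{98} + \left(3 + 2 \sqrt{10} + 60 \sqrt{10}\right) \frac{1}{7}\right) - 13039 = \left(\frac{37}{98} + \left(3 + 62 \sqrt{10}\right) \frac{1}{7}\right) - 13039 = \left(\frac{37}{98} + \left(\frac{3}{7} + \frac{62 \sqrt{10}}{7}\right)\right) - 13039 = \left(\frac{79}{98} + \frac{62 \sqrt{10}}{7}\right) - 13039 = - \frac{1277743}{98} + \frac{62 \sqrt{10}}{7}$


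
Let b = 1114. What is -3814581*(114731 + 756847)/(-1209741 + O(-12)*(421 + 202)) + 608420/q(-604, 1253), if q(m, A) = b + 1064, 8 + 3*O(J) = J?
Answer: 10862918675483836/3965792787 ≈ 2.7392e+6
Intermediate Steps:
O(J) = -8/3 + J/3
q(m, A) = 2178 (q(m, A) = 1114 + 1064 = 2178)
-3814581*(114731 + 756847)/(-1209741 + O(-12)*(421 + 202)) + 608420/q(-604, 1253) = -3814581*(114731 + 756847)/(-1209741 + (-8/3 + (1/3)*(-12))*(421 + 202)) + 608420/2178 = -3814581*871578/(-1209741 + (-8/3 - 4)*623) + 608420*(1/2178) = -3814581*871578/(-1209741 - 20/3*623) + 304210/1089 = -3814581*871578/(-1209741 - 12460/3) + 304210/1089 = -3814581/((-3641683/3*1/871578)) + 304210/1089 = -3814581/(-3641683/2614734) + 304210/1089 = -3814581*(-2614734/3641683) + 304210/1089 = 9974114636454/3641683 + 304210/1089 = 10862918675483836/3965792787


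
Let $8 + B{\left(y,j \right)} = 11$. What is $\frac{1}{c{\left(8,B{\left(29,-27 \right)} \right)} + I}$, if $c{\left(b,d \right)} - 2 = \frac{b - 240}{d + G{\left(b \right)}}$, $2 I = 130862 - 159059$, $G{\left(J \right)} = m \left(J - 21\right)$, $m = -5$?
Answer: $- \frac{34}{479397} \approx -7.0922 \cdot 10^{-5}$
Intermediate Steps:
$B{\left(y,j \right)} = 3$ ($B{\left(y,j \right)} = -8 + 11 = 3$)
$G{\left(J \right)} = 105 - 5 J$ ($G{\left(J \right)} = - 5 \left(J - 21\right) = - 5 \left(-21 + J\right) = 105 - 5 J$)
$I = - \frac{28197}{2}$ ($I = \frac{130862 - 159059}{2} = \frac{1}{2} \left(-28197\right) = - \frac{28197}{2} \approx -14099.0$)
$c{\left(b,d \right)} = 2 + \frac{-240 + b}{105 + d - 5 b}$ ($c{\left(b,d \right)} = 2 + \frac{b - 240}{d - \left(-105 + 5 b\right)} = 2 + \frac{-240 + b}{105 + d - 5 b}$)
$\frac{1}{c{\left(8,B{\left(29,-27 \right)} \right)} + I} = \frac{1}{\frac{-30 - 72 + 2 \cdot 3}{105 + 3 - 40} - \frac{28197}{2}} = \frac{1}{\frac{-30 - 72 + 6}{105 + 3 - 40} - \frac{28197}{2}} = \frac{1}{\frac{1}{68} \left(-96\right) - \frac{28197}{2}} = \frac{1}{- \frac{24}{17} - \frac{28197}{2}} = \frac{1}{- \frac{479397}{34}} = - \frac{34}{479397}$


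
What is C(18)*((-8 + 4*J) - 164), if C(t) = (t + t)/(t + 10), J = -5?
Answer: -1728/7 ≈ -246.86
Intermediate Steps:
C(t) = 2*t/(10 + t) (C(t) = (2*t)/(10 + t) = 2*t/(10 + t))
C(18)*((-8 + 4*J) - 164) = (2*18/(10 + 18))*((-8 + 4*(-5)) - 164) = (2*18/28)*((-8 - 20) - 164) = (2*18*(1/28))*(-28 - 164) = (9/7)*(-192) = -1728/7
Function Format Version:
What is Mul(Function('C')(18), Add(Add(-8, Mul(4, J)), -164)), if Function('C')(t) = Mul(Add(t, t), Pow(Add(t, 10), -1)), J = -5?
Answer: Rational(-1728, 7) ≈ -246.86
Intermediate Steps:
Function('C')(t) = Mul(2, t, Pow(Add(10, t), -1)) (Function('C')(t) = Mul(Mul(2, t), Pow(Add(10, t), -1)) = Mul(2, t, Pow(Add(10, t), -1)))
Mul(Function('C')(18), Add(Add(-8, Mul(4, J)), -164)) = Mul(Mul(2, 18, Pow(Add(10, 18), -1)), Add(Add(-8, Mul(4, -5)), -164)) = Mul(Mul(2, 18, Pow(28, -1)), Add(Add(-8, -20), -164)) = Mul(Mul(2, 18, Rational(1, 28)), Add(-28, -164)) = Mul(Rational(9, 7), -192) = Rational(-1728, 7)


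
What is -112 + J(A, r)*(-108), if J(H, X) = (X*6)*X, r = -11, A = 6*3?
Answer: -78520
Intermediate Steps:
A = 18
J(H, X) = 6*X**2 (J(H, X) = (6*X)*X = 6*X**2)
-112 + J(A, r)*(-108) = -112 + (6*(-11)**2)*(-108) = -112 + (6*121)*(-108) = -112 + 726*(-108) = -112 - 78408 = -78520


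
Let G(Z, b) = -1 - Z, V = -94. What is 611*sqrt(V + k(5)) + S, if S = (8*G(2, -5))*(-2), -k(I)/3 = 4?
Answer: 48 + 611*I*sqrt(106) ≈ 48.0 + 6290.6*I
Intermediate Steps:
k(I) = -12 (k(I) = -3*4 = -12)
S = 48 (S = (8*(-1 - 1*2))*(-2) = (8*(-1 - 2))*(-2) = (8*(-3))*(-2) = -24*(-2) = 48)
611*sqrt(V + k(5)) + S = 611*sqrt(-94 - 12) + 48 = 611*sqrt(-106) + 48 = 611*(I*sqrt(106)) + 48 = 611*I*sqrt(106) + 48 = 48 + 611*I*sqrt(106)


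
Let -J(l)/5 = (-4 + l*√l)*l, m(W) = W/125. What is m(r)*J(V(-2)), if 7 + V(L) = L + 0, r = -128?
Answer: 4608/25 + 31104*I/25 ≈ 184.32 + 1244.2*I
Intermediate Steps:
V(L) = -7 + L (V(L) = -7 + (L + 0) = -7 + L)
m(W) = W/125 (m(W) = W*(1/125) = W/125)
J(l) = -5*l*(-4 + l^(3/2)) (J(l) = -5*(-4 + l*√l)*l = -5*(-4 + l^(3/2))*l = -5*l*(-4 + l^(3/2)))
m(r)*J(V(-2)) = ((1/125)*(-128))*(-5*(-7 - 2)^(5/2) + 20*(-7 - 2)) = -128*(-1215*I + 20*(-9))/125 = -128*(-1215*I - 180)/125 = -128*(-180 - 1215*I)/125 = 4608/25 + 31104*I/25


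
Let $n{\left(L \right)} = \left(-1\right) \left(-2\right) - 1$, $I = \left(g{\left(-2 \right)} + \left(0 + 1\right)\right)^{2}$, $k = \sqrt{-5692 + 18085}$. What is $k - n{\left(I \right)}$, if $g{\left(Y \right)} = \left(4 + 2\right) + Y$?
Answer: $-1 + 27 \sqrt{17} \approx 110.32$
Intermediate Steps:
$g{\left(Y \right)} = 6 + Y$
$k = 27 \sqrt{17}$ ($k = \sqrt{12393} = 27 \sqrt{17} \approx 111.32$)
$I = 25$ ($I = \left(\left(6 - 2\right) + \left(0 + 1\right)\right)^{2} = \left(4 + 1\right)^{2} = 5^{2} = 25$)
$n{\left(L \right)} = 1$ ($n{\left(L \right)} = 2 - 1 = 1$)
$k - n{\left(I \right)} = 27 \sqrt{17} - 1 = -1 + 27 \sqrt{17}$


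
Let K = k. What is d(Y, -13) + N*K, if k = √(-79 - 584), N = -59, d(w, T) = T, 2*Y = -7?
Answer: -13 - 59*I*√663 ≈ -13.0 - 1519.2*I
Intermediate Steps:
Y = -7/2 (Y = (½)*(-7) = -7/2 ≈ -3.5000)
k = I*√663 (k = √(-663) = I*√663 ≈ 25.749*I)
K = I*√663 ≈ 25.749*I
d(Y, -13) + N*K = -13 - 59*I*√663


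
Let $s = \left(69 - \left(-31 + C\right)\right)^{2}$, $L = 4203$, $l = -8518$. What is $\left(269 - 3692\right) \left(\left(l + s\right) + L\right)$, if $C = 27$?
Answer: $-3470922$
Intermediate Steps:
$s = 5329$ ($s = \left(69 + \left(31 - 27\right)\right)^{2} = \left(69 + 4\right)^{2} = 73^{2} = 5329$)
$\left(269 - 3692\right) \left(\left(l + s\right) + L\right) = \left(269 - 3692\right) \left(\left(-8518 + 5329\right) + 4203\right) = - 3423 \left(-3189 + 4203\right) = \left(-3423\right) 1014 = -3470922$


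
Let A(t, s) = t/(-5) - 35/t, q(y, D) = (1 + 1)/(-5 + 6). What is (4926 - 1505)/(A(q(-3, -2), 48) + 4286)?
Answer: 34210/42681 ≈ 0.80153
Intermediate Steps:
q(y, D) = 2 (q(y, D) = 2/1 = 2*1 = 2)
A(t, s) = -35/t - t/5 (A(t, s) = t*(-⅕) - 35/t = -t/5 - 35/t = -35/t - t/5)
(4926 - 1505)/(A(q(-3, -2), 48) + 4286) = (4926 - 1505)/((-35/2 - ⅕*2) + 4286) = 3421/((-35*½ - ⅖) + 4286) = 3421/((-35/2 - ⅖) + 4286) = 3421/(-179/10 + 4286) = 3421/(42681/10) = 3421*(10/42681) = 34210/42681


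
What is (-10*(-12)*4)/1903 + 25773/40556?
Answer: 68512899/77178068 ≈ 0.88772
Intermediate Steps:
(-10*(-12)*4)/1903 + 25773/40556 = (120*4)*(1/1903) + 25773*(1/40556) = 480*(1/1903) + 25773/40556 = 480/1903 + 25773/40556 = 68512899/77178068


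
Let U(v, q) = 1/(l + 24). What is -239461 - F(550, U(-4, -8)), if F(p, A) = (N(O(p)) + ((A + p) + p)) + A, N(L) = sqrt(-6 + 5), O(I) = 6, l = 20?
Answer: -5292343/22 - I ≈ -2.4056e+5 - 1.0*I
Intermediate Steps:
U(v, q) = 1/44 (U(v, q) = 1/(20 + 24) = 1/44)
N(L) = I (N(L) = sqrt(-1) = I)
F(p, A) = I + 2*A + 2*p (F(p, A) = (I + ((A + p) + p)) + A = (I + (A + 2*p)) + A = (I + A + 2*p) + A = I + 2*A + 2*p)
-239461 - F(550, U(-4, -8)) = -239461 - (I + 2*(1/44) + 2*550) = -239461 - (I + 1/22 + 1100) = -239461 - (24201/22 + I) = -239461 + (-24201/22 - I) = -5292343/22 - I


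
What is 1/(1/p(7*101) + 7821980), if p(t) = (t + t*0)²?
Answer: 499849/3909808881021 ≈ 1.2784e-7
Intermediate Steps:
p(t) = t² (p(t) = (t + 0)² = t²)
1/(1/p(7*101) + 7821980) = 1/(1/((7*101)²) + 7821980) = 1/(1/(707²) + 7821980) = 1/(1/499849 + 7821980) = 1/(3909808881021/499849) = 499849/3909808881021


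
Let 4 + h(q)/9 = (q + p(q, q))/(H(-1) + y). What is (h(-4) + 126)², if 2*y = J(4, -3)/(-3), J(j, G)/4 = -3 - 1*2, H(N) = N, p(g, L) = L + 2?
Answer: 219024/49 ≈ 4469.9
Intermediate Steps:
p(g, L) = 2 + L
J(j, G) = -20 (J(j, G) = 4*(-3 - 1*2) = 4*(-3 - 2) = 4*(-5) = -20)
y = 10/3 (y = (-20/(-3))/2 = (-20*(-⅓))/2 = (½)*(20/3) = 10/3 ≈ 3.3333)
h(q) = -198/7 + 54*q/7 (h(q) = -36 + 9*((q + (2 + q))/(-1 + 10/3)) = -36 + 9*((2 + 2*q)/(7/3)) = -36 + 9*((2 + 2*q)*(3/7)) = -36 + 9*(6/7 + 6*q/7) = -36 + (54/7 + 54*q/7) = -198/7 + 54*q/7)
(h(-4) + 126)² = ((-198/7 + (54/7)*(-4)) + 126)² = ((-198/7 - 216/7) + 126)² = (-414/7 + 126)² = (468/7)² = 219024/49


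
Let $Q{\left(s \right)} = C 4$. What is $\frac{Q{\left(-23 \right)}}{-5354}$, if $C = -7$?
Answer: $\frac{14}{2677} \approx 0.0052297$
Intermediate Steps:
$Q{\left(s \right)} = -28$ ($Q{\left(s \right)} = \left(-7\right) 4 = -28$)
$\frac{Q{\left(-23 \right)}}{-5354} = - \frac{28}{-5354} = \left(-28\right) \left(- \frac{1}{5354}\right) = \frac{14}{2677}$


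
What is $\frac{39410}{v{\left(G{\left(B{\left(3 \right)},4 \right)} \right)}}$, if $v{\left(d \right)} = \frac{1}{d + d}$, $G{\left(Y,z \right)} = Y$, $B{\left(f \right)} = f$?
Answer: $236460$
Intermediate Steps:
$v{\left(d \right)} = \frac{1}{2 d}$
$\frac{39410}{v{\left(G{\left(B{\left(3 \right)},4 \right)} \right)}} = \frac{39410}{\frac{1}{2} \cdot \frac{1}{3}} = 39410 \frac{1}{\frac{1}{6}} = 39410 \cdot 6 = 236460$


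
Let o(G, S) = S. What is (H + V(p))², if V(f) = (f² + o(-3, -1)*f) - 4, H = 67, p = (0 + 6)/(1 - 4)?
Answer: 4761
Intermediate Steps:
p = -2 (p = 6/(-3) = 6*(-⅓) = -2)
V(f) = -4 + f² - f (V(f) = (f² - f) - 4 = -4 + f² - f)
(H + V(p))² = (67 + (-4 + (-2)² - 1*(-2)))² = (67 + (-4 + 4 + 2))² = (67 + 2)² = 69² = 4761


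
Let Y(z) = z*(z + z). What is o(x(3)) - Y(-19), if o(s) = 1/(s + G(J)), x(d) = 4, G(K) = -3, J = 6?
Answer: -721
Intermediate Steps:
Y(z) = 2*z**2 (Y(z) = z*(2*z) = 2*z**2)
o(s) = 1/(-3 + s) (o(s) = 1/(s - 3) = 1/(-3 + s))
o(x(3)) - Y(-19) = 1/(-3 + 4) - 2*(-19)**2 = 1/1 - 2*361 = 1 - 1*722 = 1 - 722 = -721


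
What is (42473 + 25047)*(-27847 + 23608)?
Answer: -286217280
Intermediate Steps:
(42473 + 25047)*(-27847 + 23608) = 67520*(-4239) = -286217280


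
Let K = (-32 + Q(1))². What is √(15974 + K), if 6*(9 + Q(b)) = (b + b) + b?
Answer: √70457/2 ≈ 132.72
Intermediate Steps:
Q(b) = -9 + b/2 (Q(b) = -9 + ((b + b) + b)/6 = -9 + (2*b + b)/6 = -9 + (3*b)/6 = -9 + b/2)
K = 6561/4 (K = (-32 + (-9 + (½)*1))² = (-32 + (-9 + ½))² = (-32 - 17/2)² = (-81/2)² = 6561/4 ≈ 1640.3)
√(15974 + K) = √(15974 + 6561/4) = √(70457/4) = √70457/2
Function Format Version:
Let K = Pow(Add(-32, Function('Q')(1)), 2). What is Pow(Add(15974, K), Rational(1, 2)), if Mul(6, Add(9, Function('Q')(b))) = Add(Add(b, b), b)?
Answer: Mul(Rational(1, 2), Pow(70457, Rational(1, 2))) ≈ 132.72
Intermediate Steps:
Function('Q')(b) = Add(-9, Mul(Rational(1, 2), b)) (Function('Q')(b) = Add(-9, Mul(Rational(1, 6), Add(Add(b, b), b))) = Add(-9, Mul(Rational(1, 6), Add(Mul(2, b), b))) = Add(-9, Mul(Rational(1, 6), Mul(3, b))) = Add(-9, Mul(Rational(1, 2), b)))
K = Rational(6561, 4) (K = Pow(Add(-32, Add(-9, Mul(Rational(1, 2), 1))), 2) = Pow(Add(-32, Add(-9, Rational(1, 2))), 2) = Pow(Add(-32, Rational(-17, 2)), 2) = Pow(Rational(-81, 2), 2) = Rational(6561, 4) ≈ 1640.3)
Pow(Add(15974, K), Rational(1, 2)) = Pow(Add(15974, Rational(6561, 4)), Rational(1, 2)) = Pow(Rational(70457, 4), Rational(1, 2)) = Mul(Rational(1, 2), Pow(70457, Rational(1, 2)))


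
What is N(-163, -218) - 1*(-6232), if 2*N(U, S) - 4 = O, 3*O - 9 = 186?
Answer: 12533/2 ≈ 6266.5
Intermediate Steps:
O = 65 (O = 3 + (⅓)*186 = 3 + 62 = 65)
N(U, S) = 69/2 (N(U, S) = 2 + (½)*65 = 2 + 65/2 = 69/2)
N(-163, -218) - 1*(-6232) = 69/2 - 1*(-6232) = 69/2 + 6232 = 12533/2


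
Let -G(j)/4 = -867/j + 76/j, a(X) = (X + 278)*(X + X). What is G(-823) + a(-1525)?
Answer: 3130153886/823 ≈ 3.8033e+6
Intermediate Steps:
a(X) = 2*X*(278 + X) (a(X) = (278 + X)*(2*X) = 2*X*(278 + X))
G(j) = 3164/j (G(j) = -4*(-867/j + 76/j) = -(-3164)/j = 3164/j)
G(-823) + a(-1525) = 3164/(-823) + 2*(-1525)*(278 - 1525) = 3164*(-1/823) + 2*(-1525)*(-1247) = -3164/823 + 3803350 = 3130153886/823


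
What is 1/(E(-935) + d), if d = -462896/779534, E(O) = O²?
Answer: 55681/48677689161 ≈ 1.1439e-6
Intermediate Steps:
d = -33064/55681 (d = -462896*1/779534 = -33064/55681 ≈ -0.59381)
1/(E(-935) + d) = 1/((-935)² - 33064/55681) = 1/(874225 - 33064/55681) = 1/(48677689161/55681) = 55681/48677689161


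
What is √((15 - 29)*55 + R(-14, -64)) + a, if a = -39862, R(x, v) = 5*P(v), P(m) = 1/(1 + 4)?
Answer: -39862 + I*√769 ≈ -39862.0 + 27.731*I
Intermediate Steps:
P(m) = ⅕ (P(m) = 1/5 = ⅕)
R(x, v) = 1 (R(x, v) = 5*(⅕) = 1)
√((15 - 29)*55 + R(-14, -64)) + a = √((15 - 29)*55 + 1) - 39862 = √(-14*55 + 1) - 39862 = √(-770 + 1) - 39862 = √(-769) - 39862 = I*√769 - 39862 = -39862 + I*√769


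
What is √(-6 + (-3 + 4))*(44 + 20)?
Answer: 64*I*√5 ≈ 143.11*I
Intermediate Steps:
√(-6 + (-3 + 4))*(44 + 20) = √(-6 + 1)*64 = √(-5)*64 = (I*√5)*64 = 64*I*√5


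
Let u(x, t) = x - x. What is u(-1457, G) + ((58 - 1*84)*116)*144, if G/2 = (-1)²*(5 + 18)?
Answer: -434304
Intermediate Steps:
G = 46 (G = 2*((-1)²*(5 + 18)) = 2*(1*23) = 2*23 = 46)
u(x, t) = 0
u(-1457, G) + ((58 - 1*84)*116)*144 = 0 + ((58 - 1*84)*116)*144 = 0 + ((58 - 84)*116)*144 = 0 - 26*116*144 = 0 - 3016*144 = 0 - 434304 = -434304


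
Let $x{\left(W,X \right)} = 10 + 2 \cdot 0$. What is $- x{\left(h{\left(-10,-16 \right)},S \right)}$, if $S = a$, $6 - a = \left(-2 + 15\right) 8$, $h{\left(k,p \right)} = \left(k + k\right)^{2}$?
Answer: $-10$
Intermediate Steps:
$h{\left(k,p \right)} = 4 k^{2}$ ($h{\left(k,p \right)} = \left(2 k\right)^{2} = 4 k^{2}$)
$a = -98$ ($a = 6 - \left(-2 + 15\right) 8 = 6 - 13 \cdot 8 = 6 - 104 = -98$)
$S = -98$
$x{\left(W,X \right)} = 10$ ($x{\left(W,X \right)} = 10 + 0 = 10$)
$- x{\left(h{\left(-10,-16 \right)},S \right)} = \left(-1\right) 10 = -10$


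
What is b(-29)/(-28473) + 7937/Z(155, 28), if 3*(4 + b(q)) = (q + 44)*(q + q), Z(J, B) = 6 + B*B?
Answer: 75407487/7497890 ≈ 10.057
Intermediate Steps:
Z(J, B) = 6 + B**2
b(q) = -4 + 2*q*(44 + q)/3 (b(q) = -4 + ((q + 44)*(q + q))/3 = -4 + ((44 + q)*(2*q))/3 = -4 + (2*q*(44 + q))/3 = -4 + 2*q*(44 + q)/3)
b(-29)/(-28473) + 7937/Z(155, 28) = (-4 + (2/3)*(-29)**2 + (88/3)*(-29))/(-28473) + 7937/(6 + 28**2) = (-4 + (2/3)*841 - 2552/3)*(-1/28473) + 7937/(6 + 784) = (-4 + 1682/3 - 2552/3)*(-1/28473) + 7937/790 = -294*(-1/28473) + 7937*(1/790) = 98/9491 + 7937/790 = 75407487/7497890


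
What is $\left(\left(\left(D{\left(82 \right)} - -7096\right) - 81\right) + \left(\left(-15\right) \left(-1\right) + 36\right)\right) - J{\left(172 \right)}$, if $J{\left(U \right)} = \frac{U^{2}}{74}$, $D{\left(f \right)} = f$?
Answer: $\frac{249684}{37} \approx 6748.2$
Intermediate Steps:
$J{\left(U \right)} = \frac{U^{2}}{74}$ ($J{\left(U \right)} = U^{2} \cdot \frac{1}{74} = \frac{U^{2}}{74}$)
$\left(\left(\left(D{\left(82 \right)} - -7096\right) - 81\right) + \left(\left(-15\right) \left(-1\right) + 36\right)\right) - J{\left(172 \right)} = \left(\left(\left(82 - -7096\right) - 81\right) + \left(\left(-15\right) \left(-1\right) + 36\right)\right) - \frac{172^{2}}{74} = \left(\left(\left(82 + 7096\right) - 81\right) + \left(15 + 36\right)\right) - \frac{1}{74} \cdot 29584 = \left(\left(7178 - 81\right) + 51\right) - \frac{14792}{37} = \left(7097 + 51\right) - \frac{14792}{37} = 7148 - \frac{14792}{37} = \frac{249684}{37}$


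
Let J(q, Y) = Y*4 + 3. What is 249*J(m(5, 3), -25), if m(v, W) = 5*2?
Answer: -24153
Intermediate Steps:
m(v, W) = 10
J(q, Y) = 3 + 4*Y (J(q, Y) = 4*Y + 3 = 3 + 4*Y)
249*J(m(5, 3), -25) = 249*(3 + 4*(-25)) = 249*(3 - 100) = 249*(-97) = -24153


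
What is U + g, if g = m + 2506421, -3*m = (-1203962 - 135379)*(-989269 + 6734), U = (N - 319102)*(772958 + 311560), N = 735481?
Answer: 12923223598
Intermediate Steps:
U = 451570520322 (U = (735481 - 319102)*(772958 + 311560) = 416379*1084518 = 451570520322)
m = -438649803145 (m = -(-1203962 - 135379)*(-989269 + 6734)/3 = -(-446447)*(-982535) = -⅓*1315949409435 = -438649803145)
g = -438647296724 (g = -438649803145 + 2506421 = -438647296724)
U + g = 451570520322 - 438647296724 = 12923223598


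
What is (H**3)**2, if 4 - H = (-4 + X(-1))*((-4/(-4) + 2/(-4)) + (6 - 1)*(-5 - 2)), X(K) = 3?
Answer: 51520374361/64 ≈ 8.0501e+8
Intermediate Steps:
H = -61/2 (H = 4 - (-4 + 3)*((-4/(-4) + 2/(-4)) + (6 - 1)*(-5 - 2)) = 4 - (-1)*((-4*(-1/4) + 2*(-1/4)) + 5*(-7)) = 4 - (-1)*((1 - 1/2) - 35) = 4 - (-1)*(1/2 - 35) = 4 - (-1)*(-69)/2 = 4 - 1*69/2 = 4 - 69/2 = -61/2 ≈ -30.500)
(H**3)**2 = ((-61/2)**3)**2 = (-226981/8)**2 = 51520374361/64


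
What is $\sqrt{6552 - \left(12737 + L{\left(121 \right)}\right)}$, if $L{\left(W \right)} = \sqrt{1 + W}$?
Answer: $\sqrt{-6185 - \sqrt{122}} \approx 78.715 i$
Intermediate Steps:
$\sqrt{6552 - \left(12737 + L{\left(121 \right)}\right)} = \sqrt{6552 - \left(12737 + \sqrt{1 + 121}\right)} = \sqrt{6552 - \left(12737 + \sqrt{122}\right)} = \sqrt{-6185 - \sqrt{122}}$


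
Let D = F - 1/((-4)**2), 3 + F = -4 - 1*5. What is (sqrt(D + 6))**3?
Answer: -97*I*sqrt(97)/64 ≈ -14.927*I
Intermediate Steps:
F = -12 (F = -3 + (-4 - 1*5) = -3 + (-4 - 5) = -3 - 9 = -12)
D = -193/16 (D = -12 - 1/((-4)**2) = -12 - 1/16 = -193/16 ≈ -12.063)
(sqrt(D + 6))**3 = (sqrt(-193/16 + 6))**3 = (sqrt(-97/16))**3 = (I*sqrt(97)/4)**3 = -97*I*sqrt(97)/64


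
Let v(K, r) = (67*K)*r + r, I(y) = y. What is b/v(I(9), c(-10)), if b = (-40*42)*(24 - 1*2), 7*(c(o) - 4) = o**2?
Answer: -8085/2416 ≈ -3.3464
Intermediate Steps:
c(o) = 4 + o**2/7
b = -36960 (b = -1680*(24 - 2) = -1680*22 = -36960)
v(K, r) = r + 67*K*r (v(K, r) = 67*K*r + r = r + 67*K*r)
b/v(I(9), c(-10)) = -36960*1/((1 + 67*9)*(4 + (1/7)*(-10)**2)) = -36960*1/((1 + 603)*(4 + (1/7)*100)) = -36960*1/(604*(4 + 100/7)) = -36960/((128/7)*604) = -36960/77312/7 = -36960*7/77312 = -8085/2416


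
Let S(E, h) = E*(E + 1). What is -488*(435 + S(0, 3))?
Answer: -212280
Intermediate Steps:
S(E, h) = E*(1 + E)
-488*(435 + S(0, 3)) = -488*(435 + 0*(1 + 0)) = -488*(435 + 0*1) = -488*(435 + 0) = -488*435 = -212280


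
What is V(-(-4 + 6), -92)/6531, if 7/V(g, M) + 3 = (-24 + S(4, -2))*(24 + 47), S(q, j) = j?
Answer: -1/1725117 ≈ -5.7967e-7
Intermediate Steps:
V(g, M) = -7/1849 (V(g, M) = 7/(-3 + (-24 - 2)*(24 + 47)) = 7/(-3 - 26*71) = 7/(-3 - 1846) = 7/(-1849) = 7*(-1/1849) = -7/1849)
V(-(-4 + 6), -92)/6531 = -7/1849/6531 = -7/1849*1/6531 = -1/1725117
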